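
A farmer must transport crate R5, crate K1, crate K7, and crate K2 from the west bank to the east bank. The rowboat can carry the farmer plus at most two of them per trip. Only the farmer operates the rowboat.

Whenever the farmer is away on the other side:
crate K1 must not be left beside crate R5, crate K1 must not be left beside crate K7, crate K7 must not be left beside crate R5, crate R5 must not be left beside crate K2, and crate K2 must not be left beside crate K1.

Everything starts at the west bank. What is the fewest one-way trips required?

5

Counting alone: the farmer can take at most 2 across per trip to the east bank, so moving all 4 needs at least 2 loaded trips out, with a return between consecutive ones — at least 3 crossings.
The safety rule pushes this higher. Following every safe sequence of crossings, the most of the 4 that can be at the east bank as the rowboat arrives there on crossing 3 is 3 — never all 4.
So no plan with fewer than 5 crossings exists, and this one achieves 5:
1. Farmer goes to the east bank with crate K1 and crate R5.  [the west bank: crate K2, crate K7 | the east bank: crate K1, crate R5]
2. Farmer goes back to the west bank with crate R5.  [the west bank: crate K2, crate K7, crate R5 | the east bank: crate K1]
3. Farmer goes to the east bank with crate K2 and crate K7.  [the west bank: crate R5 | the east bank: crate K1, crate K2, crate K7]
4. Farmer goes back to the west bank with crate K1.  [the west bank: crate K1, crate R5 | the east bank: crate K2, crate K7]
5. Farmer goes to the east bank with crate K1 and crate R5.  [the west bank: — | the east bank: crate K1, crate K2, crate K7, crate R5]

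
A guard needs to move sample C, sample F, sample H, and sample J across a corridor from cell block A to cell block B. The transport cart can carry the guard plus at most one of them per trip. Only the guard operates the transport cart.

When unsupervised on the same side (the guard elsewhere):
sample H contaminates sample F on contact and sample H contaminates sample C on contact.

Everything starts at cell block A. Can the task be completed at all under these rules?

Yes

1. Guard goes to cell block B with sample H.
2. Guard goes back to cell block A alone.
3. Guard goes to cell block B with sample C.
4. Guard goes back to cell block A with sample H.
5. Guard goes to cell block B with sample F.
6. Guard goes back to cell block A alone.
7. Guard goes to cell block B with sample J.
8. Guard goes back to cell block A alone.
9. Guard goes to cell block B with sample H.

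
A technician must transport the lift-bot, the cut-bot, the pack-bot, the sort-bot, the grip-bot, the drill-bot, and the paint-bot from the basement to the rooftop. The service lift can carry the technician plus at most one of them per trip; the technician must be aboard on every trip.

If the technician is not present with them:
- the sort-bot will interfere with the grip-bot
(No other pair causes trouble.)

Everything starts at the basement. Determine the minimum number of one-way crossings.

13

Counting alone: the technician can take at most 1 across per trip to the rooftop, so moving all 7 needs at least 7 loaded trips out, with a return between consecutive ones — at least 13 crossings.
The plan below uses exactly 13 crossings, so it is optimal:
1. Technician goes to the rooftop with the sort-bot.  [the basement: the cut-bot, the drill-bot, the grip-bot, the lift-bot, the pack-bot, the paint-bot | the rooftop: the sort-bot]
2. Technician goes back to the basement alone.  [the basement: the cut-bot, the drill-bot, the grip-bot, the lift-bot, the pack-bot, the paint-bot | the rooftop: the sort-bot]
3. Technician goes to the rooftop with the lift-bot.  [the basement: the cut-bot, the drill-bot, the grip-bot, the pack-bot, the paint-bot | the rooftop: the lift-bot, the sort-bot]
4. Technician goes back to the basement alone.  [the basement: the cut-bot, the drill-bot, the grip-bot, the pack-bot, the paint-bot | the rooftop: the lift-bot, the sort-bot]
5. Technician goes to the rooftop with the cut-bot.  [the basement: the drill-bot, the grip-bot, the pack-bot, the paint-bot | the rooftop: the cut-bot, the lift-bot, the sort-bot]
6. Technician goes back to the basement alone.  [the basement: the drill-bot, the grip-bot, the pack-bot, the paint-bot | the rooftop: the cut-bot, the lift-bot, the sort-bot]
7. Technician goes to the rooftop with the pack-bot.  [the basement: the drill-bot, the grip-bot, the paint-bot | the rooftop: the cut-bot, the lift-bot, the pack-bot, the sort-bot]
8. Technician goes back to the basement alone.  [the basement: the drill-bot, the grip-bot, the paint-bot | the rooftop: the cut-bot, the lift-bot, the pack-bot, the sort-bot]
9. Technician goes to the rooftop with the drill-bot.  [the basement: the grip-bot, the paint-bot | the rooftop: the cut-bot, the drill-bot, the lift-bot, the pack-bot, the sort-bot]
10. Technician goes back to the basement alone.  [the basement: the grip-bot, the paint-bot | the rooftop: the cut-bot, the drill-bot, the lift-bot, the pack-bot, the sort-bot]
11. Technician goes to the rooftop with the paint-bot.  [the basement: the grip-bot | the rooftop: the cut-bot, the drill-bot, the lift-bot, the pack-bot, the paint-bot, the sort-bot]
12. Technician goes back to the basement alone.  [the basement: the grip-bot | the rooftop: the cut-bot, the drill-bot, the lift-bot, the pack-bot, the paint-bot, the sort-bot]
13. Technician goes to the rooftop with the grip-bot.  [the basement: — | the rooftop: the cut-bot, the drill-bot, the grip-bot, the lift-bot, the pack-bot, the paint-bot, the sort-bot]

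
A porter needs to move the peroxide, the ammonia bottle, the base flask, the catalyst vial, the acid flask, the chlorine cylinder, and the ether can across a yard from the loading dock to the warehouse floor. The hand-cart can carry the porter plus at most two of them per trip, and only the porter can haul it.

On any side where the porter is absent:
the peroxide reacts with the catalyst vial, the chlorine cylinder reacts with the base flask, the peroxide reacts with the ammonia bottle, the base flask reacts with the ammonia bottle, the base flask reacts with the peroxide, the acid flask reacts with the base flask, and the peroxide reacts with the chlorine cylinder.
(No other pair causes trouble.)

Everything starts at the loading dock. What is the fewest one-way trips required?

11

Counting alone: the porter can take at most 2 across per trip to the warehouse floor, so moving all 7 needs at least 4 loaded trips out, with a return between consecutive ones — at least 7 crossings.
The safety rule pushes this higher. Following every safe sequence of crossings, the most of the 7 that can be at the warehouse floor as the hand-cart arrives there on crossings 7, 9 is 5, 6 respectively — never all 7.
So no plan with fewer than 11 crossings exists, and this one achieves 11:
1. Porter goes to the warehouse floor with the base flask and the peroxide.  [the loading dock: the acid flask, the ammonia bottle, the catalyst vial, the chlorine cylinder, the ether can | the warehouse floor: the base flask, the peroxide]
2. Porter goes back to the loading dock with the peroxide.  [the loading dock: the acid flask, the ammonia bottle, the catalyst vial, the chlorine cylinder, the ether can, the peroxide | the warehouse floor: the base flask]
3. Porter goes to the warehouse floor with the catalyst vial and the peroxide.  [the loading dock: the acid flask, the ammonia bottle, the chlorine cylinder, the ether can | the warehouse floor: the base flask, the catalyst vial, the peroxide]
4. Porter goes back to the loading dock with the peroxide.  [the loading dock: the acid flask, the ammonia bottle, the chlorine cylinder, the ether can, the peroxide | the warehouse floor: the base flask, the catalyst vial]
5. Porter goes to the warehouse floor with the ether can and the peroxide.  [the loading dock: the acid flask, the ammonia bottle, the chlorine cylinder | the warehouse floor: the base flask, the catalyst vial, the ether can, the peroxide]
6. Porter goes back to the loading dock with the peroxide.  [the loading dock: the acid flask, the ammonia bottle, the chlorine cylinder, the peroxide | the warehouse floor: the base flask, the catalyst vial, the ether can]
7. Porter goes to the warehouse floor with the ammonia bottle and the chlorine cylinder.  [the loading dock: the acid flask, the peroxide | the warehouse floor: the ammonia bottle, the base flask, the catalyst vial, the chlorine cylinder, the ether can]
8. Porter goes back to the loading dock with the base flask.  [the loading dock: the acid flask, the base flask, the peroxide | the warehouse floor: the ammonia bottle, the catalyst vial, the chlorine cylinder, the ether can]
9. Porter goes to the warehouse floor with the acid flask and the peroxide.  [the loading dock: the base flask | the warehouse floor: the acid flask, the ammonia bottle, the catalyst vial, the chlorine cylinder, the ether can, the peroxide]
10. Porter goes back to the loading dock with the peroxide.  [the loading dock: the base flask, the peroxide | the warehouse floor: the acid flask, the ammonia bottle, the catalyst vial, the chlorine cylinder, the ether can]
11. Porter goes to the warehouse floor with the base flask and the peroxide.  [the loading dock: — | the warehouse floor: the acid flask, the ammonia bottle, the base flask, the catalyst vial, the chlorine cylinder, the ether can, the peroxide]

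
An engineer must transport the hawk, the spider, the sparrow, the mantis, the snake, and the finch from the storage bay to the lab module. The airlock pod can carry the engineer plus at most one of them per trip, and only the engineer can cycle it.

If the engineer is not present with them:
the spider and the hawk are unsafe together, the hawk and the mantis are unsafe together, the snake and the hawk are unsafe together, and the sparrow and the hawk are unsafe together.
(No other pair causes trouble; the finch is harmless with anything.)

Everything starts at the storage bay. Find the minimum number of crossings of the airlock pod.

impossible

Following every safe sequence of crossings from the start, the most of the 6 that can be at the lab module as the airlock pod arrives there on crossings 1, 3, 5 is 1, 2, 3 respectively; the best ever achieved is 3 of 6.
From crossing 7 on, no configuration arises that was not already reachable earlier: only 22 distinct safe configurations (who is on which side, and where the airlock pod is) can ever be reached, none of them has everyone across, and every continuation just revisits them. So no valid plan exists.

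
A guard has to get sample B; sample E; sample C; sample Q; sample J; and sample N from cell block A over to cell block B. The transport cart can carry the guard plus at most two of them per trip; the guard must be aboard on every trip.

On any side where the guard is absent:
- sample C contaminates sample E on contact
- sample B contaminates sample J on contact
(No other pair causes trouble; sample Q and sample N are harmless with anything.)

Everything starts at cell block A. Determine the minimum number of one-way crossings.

5

Counting alone: the guard can take at most 2 across per trip to cell block B, so moving all 6 needs at least 3 loaded trips out, with a return between consecutive ones — at least 5 crossings.
The plan below uses exactly 5 crossings, so it is optimal:
1. Guard goes to cell block B with sample B and sample E.  [cell block A: sample C, sample J, sample N, sample Q | cell block B: sample B, sample E]
2. Guard goes back to cell block A alone.  [cell block A: sample C, sample J, sample N, sample Q | cell block B: sample B, sample E]
3. Guard goes to cell block B with sample N and sample Q.  [cell block A: sample C, sample J | cell block B: sample B, sample E, sample N, sample Q]
4. Guard goes back to cell block A alone.  [cell block A: sample C, sample J | cell block B: sample B, sample E, sample N, sample Q]
5. Guard goes to cell block B with sample C and sample J.  [cell block A: — | cell block B: sample B, sample C, sample E, sample J, sample N, sample Q]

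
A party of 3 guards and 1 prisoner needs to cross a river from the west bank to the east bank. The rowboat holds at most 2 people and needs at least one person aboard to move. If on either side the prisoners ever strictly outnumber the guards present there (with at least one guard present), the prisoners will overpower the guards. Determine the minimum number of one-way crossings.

5

Counting alone: each trip to the east bank takes at most 2 across and each return brings at least 1 back, so after t trips out (and t−1 returns) at most 2t − (t−1) of the 4 are across; that first reaches 4 at t = 3, so at least 5 crossings are needed.
The plan below uses exactly 5 crossings, so it is optimal:
1. 1 guard and 1 prisoner → the east bank.  (the west bank: 2G 0P; the east bank: 1G 1P)
2. 1 prisoner ← the west bank.  (the west bank: 2G 1P; the east bank: 1G 0P)
3. 1 guard and 1 prisoner → the east bank.  (the west bank: 1G 0P; the east bank: 2G 1P)
4. 1 prisoner ← the west bank.  (the west bank: 1G 1P; the east bank: 2G 0P)
5. 1 guard and 1 prisoner → the east bank.  (the west bank: 0G 0P; the east bank: 3G 1P)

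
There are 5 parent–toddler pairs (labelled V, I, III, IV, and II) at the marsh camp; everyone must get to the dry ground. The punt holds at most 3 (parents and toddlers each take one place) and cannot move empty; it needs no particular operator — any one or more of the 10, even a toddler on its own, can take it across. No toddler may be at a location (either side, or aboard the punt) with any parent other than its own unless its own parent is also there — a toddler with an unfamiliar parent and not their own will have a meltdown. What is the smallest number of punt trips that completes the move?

Counting alone: each trip to the dry ground takes at most 3 across and each return brings at least 1 back, so after t trips out (and t−1 returns) at most 3t − (t−1) of the 10 are across; that first reaches 10 at t = 5, so at least 9 crossings are needed.
The safety rule pushes this higher. Following every safe sequence of crossings, the most of the 10 that can be at the dry ground as the punt arrives there on crossing 9 is 9 — never all 10.
So no plan with fewer than 11 crossings exists, and this one achieves 11:
1. parent V and toddler V cross → the dry ground.
2. parent V crosses ← the marsh camp.
3. toddler I, toddler III, and toddler IV cross → the dry ground.
4. toddler V crosses ← the marsh camp.
5. parent I, parent III, and parent IV cross → the dry ground.
6. parent I and toddler I cross ← the marsh camp.
7. parent I, parent II, and parent V cross → the dry ground.
8. toddler III crosses ← the marsh camp.
9. toddler I and toddler V cross → the dry ground.
10. toddler V crosses ← the marsh camp.
11. toddler II, toddler III, and toddler V cross → the dry ground.

11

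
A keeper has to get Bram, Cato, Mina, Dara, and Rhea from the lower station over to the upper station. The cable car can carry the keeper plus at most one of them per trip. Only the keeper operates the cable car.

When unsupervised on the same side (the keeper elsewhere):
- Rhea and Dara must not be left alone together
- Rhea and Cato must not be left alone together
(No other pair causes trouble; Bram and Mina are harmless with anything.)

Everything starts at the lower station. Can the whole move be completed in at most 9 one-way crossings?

No

Counting alone: the keeper can take at most 1 across per trip to the upper station, so moving all 5 needs at least 5 loaded trips out, with a return between consecutive ones — at least 9 crossings.
The safety rule pushes this higher. Following every safe sequence of crossings, the most of the 5 that can be at the upper station as the cable car arrives there on crossing 9 is 4 — never all 5.
So the move cannot be finished within 9 crossings. (The shortest complete plan takes 11:)
1. Keeper goes to the upper station with Rhea.
2. Keeper goes back to the lower station alone.
3. Keeper goes to the upper station with Bram.
4. Keeper goes back to the lower station alone.
5. Keeper goes to the upper station with Cato.
6. Keeper goes back to the lower station with Rhea.
7. Keeper goes to the upper station with Dara.
8. Keeper goes back to the lower station alone.
9. Keeper goes to the upper station with Mina.
10. Keeper goes back to the lower station alone.
11. Keeper goes to the upper station with Rhea.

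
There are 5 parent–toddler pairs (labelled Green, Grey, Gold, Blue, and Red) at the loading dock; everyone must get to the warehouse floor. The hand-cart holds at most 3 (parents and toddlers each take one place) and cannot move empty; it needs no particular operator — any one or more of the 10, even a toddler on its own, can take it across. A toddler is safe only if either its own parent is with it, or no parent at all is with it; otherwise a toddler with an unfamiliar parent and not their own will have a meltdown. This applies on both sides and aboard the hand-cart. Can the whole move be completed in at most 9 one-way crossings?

No

Counting alone: each trip to the warehouse floor takes at most 3 across and each return brings at least 1 back, so after t trips out (and t−1 returns) at most 3t − (t−1) of the 10 are across; that first reaches 10 at t = 5, so at least 9 crossings are needed.
The safety rule pushes this higher. Following every safe sequence of crossings, the most of the 10 that can be at the warehouse floor as the hand-cart arrives there on crossing 9 is 9 — never all 10.
So the move cannot be finished within 9 crossings. (The shortest complete plan takes 11:)
1. parent Green and toddler Green cross → the warehouse floor.
2. parent Green crosses ← the loading dock.
3. toddler Blue, toddler Gold, and toddler Grey cross → the warehouse floor.
4. toddler Green crosses ← the loading dock.
5. parent Blue, parent Gold, and parent Grey cross → the warehouse floor.
6. parent Grey and toddler Grey cross ← the loading dock.
7. parent Green, parent Grey, and parent Red cross → the warehouse floor.
8. toddler Gold crosses ← the loading dock.
9. toddler Green and toddler Grey cross → the warehouse floor.
10. toddler Green crosses ← the loading dock.
11. toddler Gold, toddler Green, and toddler Red cross → the warehouse floor.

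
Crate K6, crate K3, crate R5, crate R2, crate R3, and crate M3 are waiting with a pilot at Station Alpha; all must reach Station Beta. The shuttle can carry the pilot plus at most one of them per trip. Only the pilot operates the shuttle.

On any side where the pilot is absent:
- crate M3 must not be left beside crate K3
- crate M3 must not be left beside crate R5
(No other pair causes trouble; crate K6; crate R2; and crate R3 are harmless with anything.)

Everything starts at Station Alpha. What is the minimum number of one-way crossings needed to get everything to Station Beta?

Counting alone: the pilot can take at most 1 across per trip to Station Beta, so moving all 6 needs at least 6 loaded trips out, with a return between consecutive ones — at least 11 crossings.
The safety rule pushes this higher. Following every safe sequence of crossings, the most of the 6 that can be at Station Beta as the shuttle arrives there on crossing 11 is 5 — never all 6.
So no plan with fewer than 13 crossings exists, and this one achieves 13:
1. Pilot goes to Station Beta with crate M3.  [Station Alpha: crate K3, crate K6, crate R2, crate R3, crate R5 | Station Beta: crate M3]
2. Pilot goes back to Station Alpha alone.  [Station Alpha: crate K3, crate K6, crate R2, crate R3, crate R5 | Station Beta: crate M3]
3. Pilot goes to Station Beta with crate K6.  [Station Alpha: crate K3, crate R2, crate R3, crate R5 | Station Beta: crate K6, crate M3]
4. Pilot goes back to Station Alpha alone.  [Station Alpha: crate K3, crate R2, crate R3, crate R5 | Station Beta: crate K6, crate M3]
5. Pilot goes to Station Beta with crate K3.  [Station Alpha: crate R2, crate R3, crate R5 | Station Beta: crate K3, crate K6, crate M3]
6. Pilot goes back to Station Alpha with crate M3.  [Station Alpha: crate M3, crate R2, crate R3, crate R5 | Station Beta: crate K3, crate K6]
7. Pilot goes to Station Beta with crate R5.  [Station Alpha: crate M3, crate R2, crate R3 | Station Beta: crate K3, crate K6, crate R5]
8. Pilot goes back to Station Alpha alone.  [Station Alpha: crate M3, crate R2, crate R3 | Station Beta: crate K3, crate K6, crate R5]
9. Pilot goes to Station Beta with crate R2.  [Station Alpha: crate M3, crate R3 | Station Beta: crate K3, crate K6, crate R2, crate R5]
10. Pilot goes back to Station Alpha alone.  [Station Alpha: crate M3, crate R3 | Station Beta: crate K3, crate K6, crate R2, crate R5]
11. Pilot goes to Station Beta with crate R3.  [Station Alpha: crate M3 | Station Beta: crate K3, crate K6, crate R2, crate R3, crate R5]
12. Pilot goes back to Station Alpha alone.  [Station Alpha: crate M3 | Station Beta: crate K3, crate K6, crate R2, crate R3, crate R5]
13. Pilot goes to Station Beta with crate M3.  [Station Alpha: — | Station Beta: crate K3, crate K6, crate M3, crate R2, crate R3, crate R5]

13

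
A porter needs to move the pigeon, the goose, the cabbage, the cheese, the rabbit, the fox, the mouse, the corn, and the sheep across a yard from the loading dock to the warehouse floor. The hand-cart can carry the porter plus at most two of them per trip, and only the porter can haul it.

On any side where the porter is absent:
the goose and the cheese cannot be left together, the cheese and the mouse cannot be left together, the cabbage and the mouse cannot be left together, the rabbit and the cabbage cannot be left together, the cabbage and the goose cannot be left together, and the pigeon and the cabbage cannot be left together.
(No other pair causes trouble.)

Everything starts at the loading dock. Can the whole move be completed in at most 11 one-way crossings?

Yes

Yes — this plan uses 11 crossings (≤ 11):
1. Porter goes to the warehouse floor with the cabbage and the cheese.
2. Porter goes back to the loading dock alone.
3. Porter goes to the warehouse floor with the fox.
4. Porter goes back to the loading dock alone.
5. Porter goes to the warehouse floor with the goose and the pigeon.
6. Porter goes back to the loading dock with the cabbage and the cheese.
7. Porter goes to the warehouse floor with the mouse and the rabbit.
8. Porter goes back to the loading dock alone.
9. Porter goes to the warehouse floor with the corn and the sheep.
10. Porter goes back to the loading dock alone.
11. Porter goes to the warehouse floor with the cabbage and the cheese.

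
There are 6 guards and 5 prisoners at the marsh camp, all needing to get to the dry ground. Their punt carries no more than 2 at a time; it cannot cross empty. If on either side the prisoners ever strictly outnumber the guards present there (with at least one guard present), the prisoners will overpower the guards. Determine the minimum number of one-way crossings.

Counting alone: each trip to the dry ground takes at most 2 across and each return brings at least 1 back, so after t trips out (and t−1 returns) at most 2t − (t−1) of the 11 are across; that first reaches 11 at t = 10, so at least 19 crossings are needed.
The plan below uses exactly 19 crossings, so it is optimal:
1. 2 prisoners → the dry ground.  (the marsh camp: 6G 3P; the dry ground: 0G 2P)
2. 1 prisoner ← the marsh camp.  (the marsh camp: 6G 4P; the dry ground: 0G 1P)
3. 2 prisoners → the dry ground.  (the marsh camp: 6G 2P; the dry ground: 0G 3P)
4. 1 prisoner ← the marsh camp.  (the marsh camp: 6G 3P; the dry ground: 0G 2P)
5. 2 guards → the dry ground.  (the marsh camp: 4G 3P; the dry ground: 2G 2P)
6. 1 prisoner ← the marsh camp.  (the marsh camp: 4G 4P; the dry ground: 2G 1P)
7. 1 guard and 1 prisoner → the dry ground.  (the marsh camp: 3G 3P; the dry ground: 3G 2P)
8. 1 guard ← the marsh camp.  (the marsh camp: 4G 3P; the dry ground: 2G 2P)
9. 1 guard and 1 prisoner → the dry ground.  (the marsh camp: 3G 2P; the dry ground: 3G 3P)
10. 1 prisoner ← the marsh camp.  (the marsh camp: 3G 3P; the dry ground: 3G 2P)
11. 1 guard and 1 prisoner → the dry ground.  (the marsh camp: 2G 2P; the dry ground: 4G 3P)
12. 1 guard ← the marsh camp.  (the marsh camp: 3G 2P; the dry ground: 3G 3P)
13. 1 guard and 1 prisoner → the dry ground.  (the marsh camp: 2G 1P; the dry ground: 4G 4P)
14. 1 prisoner ← the marsh camp.  (the marsh camp: 2G 2P; the dry ground: 4G 3P)
15. 1 guard and 1 prisoner → the dry ground.  (the marsh camp: 1G 1P; the dry ground: 5G 4P)
16. 1 guard ← the marsh camp.  (the marsh camp: 2G 1P; the dry ground: 4G 4P)
17. 1 guard and 1 prisoner → the dry ground.  (the marsh camp: 1G 0P; the dry ground: 5G 5P)
18. 1 prisoner ← the marsh camp.  (the marsh camp: 1G 1P; the dry ground: 5G 4P)
19. 1 guard and 1 prisoner → the dry ground.  (the marsh camp: 0G 0P; the dry ground: 6G 5P)

19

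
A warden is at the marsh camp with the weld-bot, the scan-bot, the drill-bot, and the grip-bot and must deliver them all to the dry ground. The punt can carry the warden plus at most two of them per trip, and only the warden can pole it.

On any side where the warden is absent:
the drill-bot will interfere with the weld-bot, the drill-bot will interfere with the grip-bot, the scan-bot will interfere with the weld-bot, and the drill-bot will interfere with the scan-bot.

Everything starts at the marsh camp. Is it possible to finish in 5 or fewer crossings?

Yes — this plan uses 5 crossings (≤ 5):
1. Warden goes to the dry ground with the drill-bot and the weld-bot.  [the marsh camp: the grip-bot, the scan-bot | the dry ground: the drill-bot, the weld-bot]
2. Warden goes back to the marsh camp with the weld-bot.  [the marsh camp: the grip-bot, the scan-bot, the weld-bot | the dry ground: the drill-bot]
3. Warden goes to the dry ground with the grip-bot and the weld-bot.  [the marsh camp: the scan-bot | the dry ground: the drill-bot, the grip-bot, the weld-bot]
4. Warden goes back to the marsh camp with the drill-bot.  [the marsh camp: the drill-bot, the scan-bot | the dry ground: the grip-bot, the weld-bot]
5. Warden goes to the dry ground with the drill-bot and the scan-bot.  [the marsh camp: — | the dry ground: the drill-bot, the grip-bot, the scan-bot, the weld-bot]

Yes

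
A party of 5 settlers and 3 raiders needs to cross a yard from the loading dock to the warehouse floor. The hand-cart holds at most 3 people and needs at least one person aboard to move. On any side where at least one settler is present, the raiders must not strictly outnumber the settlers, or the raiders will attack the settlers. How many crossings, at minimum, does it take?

7

Counting alone: each trip to the warehouse floor takes at most 3 across and each return brings at least 1 back, so after t trips out (and t−1 returns) at most 3t − (t−1) of the 8 are across; that first reaches 8 at t = 4, so at least 7 crossings are needed.
The plan below uses exactly 7 crossings, so it is optimal:
1. 2 raiders → the warehouse floor.  (the loading dock: 5S 1R; the warehouse floor: 0S 2R)
2. 1 raider ← the loading dock.  (the loading dock: 5S 2R; the warehouse floor: 0S 1R)
3. 2 settlers and 1 raider → the warehouse floor.  (the loading dock: 3S 1R; the warehouse floor: 2S 2R)
4. 1 raider ← the loading dock.  (the loading dock: 3S 2R; the warehouse floor: 2S 1R)
5. 1 settler and 2 raiders → the warehouse floor.  (the loading dock: 2S 0R; the warehouse floor: 3S 3R)
6. 1 raider ← the loading dock.  (the loading dock: 2S 1R; the warehouse floor: 3S 2R)
7. 2 settlers and 1 raider → the warehouse floor.  (the loading dock: 0S 0R; the warehouse floor: 5S 3R)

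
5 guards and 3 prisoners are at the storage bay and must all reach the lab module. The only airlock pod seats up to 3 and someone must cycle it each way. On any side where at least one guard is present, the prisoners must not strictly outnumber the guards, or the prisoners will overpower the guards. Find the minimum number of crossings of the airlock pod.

Counting alone: each trip to the lab module takes at most 3 across and each return brings at least 1 back, so after t trips out (and t−1 returns) at most 3t − (t−1) of the 8 are across; that first reaches 8 at t = 4, so at least 7 crossings are needed.
The plan below uses exactly 7 crossings, so it is optimal:
1. 2 prisoners → the lab module.  (the storage bay: 5G 1P; the lab module: 0G 2P)
2. 1 prisoner ← the storage bay.  (the storage bay: 5G 2P; the lab module: 0G 1P)
3. 2 guards and 1 prisoner → the lab module.  (the storage bay: 3G 1P; the lab module: 2G 2P)
4. 1 prisoner ← the storage bay.  (the storage bay: 3G 2P; the lab module: 2G 1P)
5. 1 guard and 2 prisoners → the lab module.  (the storage bay: 2G 0P; the lab module: 3G 3P)
6. 1 prisoner ← the storage bay.  (the storage bay: 2G 1P; the lab module: 3G 2P)
7. 2 guards and 1 prisoner → the lab module.  (the storage bay: 0G 0P; the lab module: 5G 3P)

7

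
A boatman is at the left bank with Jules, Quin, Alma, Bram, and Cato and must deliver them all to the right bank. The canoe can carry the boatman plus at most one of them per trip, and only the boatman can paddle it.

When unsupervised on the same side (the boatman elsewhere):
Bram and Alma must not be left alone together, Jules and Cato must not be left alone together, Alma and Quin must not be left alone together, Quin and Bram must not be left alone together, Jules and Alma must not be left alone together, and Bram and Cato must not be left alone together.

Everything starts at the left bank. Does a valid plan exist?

Whatever the first load, the items left behind include a forbidden pair without the boatman. No opening move is safe, so no plan exists.

No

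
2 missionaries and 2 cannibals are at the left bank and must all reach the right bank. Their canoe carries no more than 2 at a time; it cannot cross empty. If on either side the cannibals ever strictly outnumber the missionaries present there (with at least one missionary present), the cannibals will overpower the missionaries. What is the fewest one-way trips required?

Counting alone: each trip to the right bank takes at most 2 across and each return brings at least 1 back, so after t trips out (and t−1 returns) at most 2t − (t−1) of the 4 are across; that first reaches 4 at t = 3, so at least 5 crossings are needed.
The plan below uses exactly 5 crossings, so it is optimal:
1. 2 cannibals → the right bank.  (the left bank: 2M 0C; the right bank: 0M 2C)
2. 1 cannibal ← the left bank.  (the left bank: 2M 1C; the right bank: 0M 1C)
3. 2 missionaries → the right bank.  (the left bank: 0M 1C; the right bank: 2M 1C)
4. 1 cannibal ← the left bank.  (the left bank: 0M 2C; the right bank: 2M 0C)
5. 2 cannibals → the right bank.  (the left bank: 0M 0C; the right bank: 2M 2C)

5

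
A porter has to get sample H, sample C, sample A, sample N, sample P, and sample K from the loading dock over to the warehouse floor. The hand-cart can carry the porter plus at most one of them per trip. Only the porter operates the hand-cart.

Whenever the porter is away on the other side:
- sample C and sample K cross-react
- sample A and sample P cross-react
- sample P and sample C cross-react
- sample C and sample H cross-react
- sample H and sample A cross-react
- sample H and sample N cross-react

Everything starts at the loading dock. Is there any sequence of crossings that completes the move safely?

No

Whatever the first load, the items left behind include a forbidden pair without the porter. No opening move is safe, so no plan exists.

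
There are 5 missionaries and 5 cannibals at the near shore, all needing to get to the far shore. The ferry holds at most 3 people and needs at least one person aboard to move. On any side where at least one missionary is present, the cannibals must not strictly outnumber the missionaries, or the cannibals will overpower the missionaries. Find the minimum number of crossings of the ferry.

Counting alone: each trip to the far shore takes at most 3 across and each return brings at least 1 back, so after t trips out (and t−1 returns) at most 3t − (t−1) of the 10 are across; that first reaches 10 at t = 5, so at least 9 crossings are needed.
The safety rule pushes this higher. Following every safe sequence of crossings, the most of the 10 that can be at the far shore as the ferry arrives there on crossing 9 is 9 — never all 10.
So no plan with fewer than 11 crossings exists, and this one achieves 11:
1. 2 cannibals → the far shore.  (the near shore: 5M 3C; the far shore: 0M 2C)
2. 1 cannibal ← the near shore.  (the near shore: 5M 4C; the far shore: 0M 1C)
3. 3 cannibals → the far shore.  (the near shore: 5M 1C; the far shore: 0M 4C)
4. 1 cannibal ← the near shore.  (the near shore: 5M 2C; the far shore: 0M 3C)
5. 3 missionaries → the far shore.  (the near shore: 2M 2C; the far shore: 3M 3C)
6. 1 missionary and 1 cannibal ← the near shore.  (the near shore: 3M 3C; the far shore: 2M 2C)
7. 3 missionaries → the far shore.  (the near shore: 0M 3C; the far shore: 5M 2C)
8. 1 cannibal ← the near shore.  (the near shore: 0M 4C; the far shore: 5M 1C)
9. 2 cannibals → the far shore.  (the near shore: 0M 2C; the far shore: 5M 3C)
10. 1 cannibal ← the near shore.  (the near shore: 0M 3C; the far shore: 5M 2C)
11. 3 cannibals → the far shore.  (the near shore: 0M 0C; the far shore: 5M 5C)

11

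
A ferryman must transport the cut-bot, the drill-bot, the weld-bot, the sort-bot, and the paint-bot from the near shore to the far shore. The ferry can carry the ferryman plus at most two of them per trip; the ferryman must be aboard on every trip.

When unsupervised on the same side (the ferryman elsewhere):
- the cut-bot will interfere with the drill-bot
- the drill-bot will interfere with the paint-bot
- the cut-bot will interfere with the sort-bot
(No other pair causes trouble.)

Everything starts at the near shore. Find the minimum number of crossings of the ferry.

Counting alone: the ferryman can take at most 2 across per trip to the far shore, so moving all 5 needs at least 3 loaded trips out, with a return between consecutive ones — at least 5 crossings.
The plan below uses exactly 5 crossings, so it is optimal:
1. Ferryman goes to the far shore with the cut-bot and the drill-bot.  [the near shore: the paint-bot, the sort-bot, the weld-bot | the far shore: the cut-bot, the drill-bot]
2. Ferryman goes back to the near shore with the cut-bot.  [the near shore: the cut-bot, the paint-bot, the sort-bot, the weld-bot | the far shore: the drill-bot]
3. Ferryman goes to the far shore with the sort-bot and the weld-bot.  [the near shore: the cut-bot, the paint-bot | the far shore: the drill-bot, the sort-bot, the weld-bot]
4. Ferryman goes back to the near shore alone.  [the near shore: the cut-bot, the paint-bot | the far shore: the drill-bot, the sort-bot, the weld-bot]
5. Ferryman goes to the far shore with the cut-bot and the paint-bot.  [the near shore: — | the far shore: the cut-bot, the drill-bot, the paint-bot, the sort-bot, the weld-bot]

5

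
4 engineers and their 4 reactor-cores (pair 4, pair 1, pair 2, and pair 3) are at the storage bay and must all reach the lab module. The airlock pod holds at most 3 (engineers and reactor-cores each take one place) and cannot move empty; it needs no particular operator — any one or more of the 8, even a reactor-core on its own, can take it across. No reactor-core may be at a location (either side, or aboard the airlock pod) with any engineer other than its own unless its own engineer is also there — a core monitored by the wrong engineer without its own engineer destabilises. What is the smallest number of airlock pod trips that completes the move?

Counting alone: each trip to the lab module takes at most 3 across and each return brings at least 1 back, so after t trips out (and t−1 returns) at most 3t − (t−1) of the 8 are across; that first reaches 8 at t = 4, so at least 7 crossings are needed.
The safety rule pushes this higher. Following every safe sequence of crossings, the most of the 8 that can be at the lab module as the airlock pod arrives there on crossing 7 is 7 — never all 8.
So no plan with fewer than 9 crossings exists, and this one achieves 9:
1. engineer 4 and reactor-core 4 cross → the lab module.
2. engineer 4 crosses ← the storage bay.
3. engineer 1, engineer 4, and reactor-core 1 cross → the lab module.
4. engineer 4 and reactor-core 4 cross ← the storage bay.
5. engineer 2, engineer 3, and engineer 4 cross → the lab module.
6. reactor-core 1 crosses ← the storage bay.
7. reactor-core 1 and reactor-core 4 cross → the lab module.
8. reactor-core 4 crosses ← the storage bay.
9. reactor-core 2, reactor-core 3, and reactor-core 4 cross → the lab module.

9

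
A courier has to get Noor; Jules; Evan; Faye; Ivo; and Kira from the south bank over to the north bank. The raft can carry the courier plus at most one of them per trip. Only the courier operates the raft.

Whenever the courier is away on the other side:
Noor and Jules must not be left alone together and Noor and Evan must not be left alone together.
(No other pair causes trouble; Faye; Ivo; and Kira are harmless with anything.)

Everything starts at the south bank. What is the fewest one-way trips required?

Counting alone: the courier can take at most 1 across per trip to the north bank, so moving all 6 needs at least 6 loaded trips out, with a return between consecutive ones — at least 11 crossings.
The safety rule pushes this higher. Following every safe sequence of crossings, the most of the 6 that can be at the north bank as the raft arrives there on crossing 11 is 5 — never all 6.
So no plan with fewer than 13 crossings exists, and this one achieves 13:
1. Courier goes to the north bank with Noor.  [the south bank: Evan, Faye, Ivo, Jules, Kira | the north bank: Noor]
2. Courier goes back to the south bank alone.  [the south bank: Evan, Faye, Ivo, Jules, Kira | the north bank: Noor]
3. Courier goes to the north bank with Jules.  [the south bank: Evan, Faye, Ivo, Kira | the north bank: Jules, Noor]
4. Courier goes back to the south bank with Noor.  [the south bank: Evan, Faye, Ivo, Kira, Noor | the north bank: Jules]
5. Courier goes to the north bank with Evan.  [the south bank: Faye, Ivo, Kira, Noor | the north bank: Evan, Jules]
6. Courier goes back to the south bank alone.  [the south bank: Faye, Ivo, Kira, Noor | the north bank: Evan, Jules]
7. Courier goes to the north bank with Faye.  [the south bank: Ivo, Kira, Noor | the north bank: Evan, Faye, Jules]
8. Courier goes back to the south bank alone.  [the south bank: Ivo, Kira, Noor | the north bank: Evan, Faye, Jules]
9. Courier goes to the north bank with Ivo.  [the south bank: Kira, Noor | the north bank: Evan, Faye, Ivo, Jules]
10. Courier goes back to the south bank alone.  [the south bank: Kira, Noor | the north bank: Evan, Faye, Ivo, Jules]
11. Courier goes to the north bank with Kira.  [the south bank: Noor | the north bank: Evan, Faye, Ivo, Jules, Kira]
12. Courier goes back to the south bank alone.  [the south bank: Noor | the north bank: Evan, Faye, Ivo, Jules, Kira]
13. Courier goes to the north bank with Noor.  [the south bank: — | the north bank: Evan, Faye, Ivo, Jules, Kira, Noor]

13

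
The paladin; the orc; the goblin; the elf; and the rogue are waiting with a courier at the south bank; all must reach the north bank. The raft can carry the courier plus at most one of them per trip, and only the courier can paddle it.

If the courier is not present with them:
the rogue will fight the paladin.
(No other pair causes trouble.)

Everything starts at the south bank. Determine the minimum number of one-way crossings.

9

Counting alone: the courier can take at most 1 across per trip to the north bank, so moving all 5 needs at least 5 loaded trips out, with a return between consecutive ones — at least 9 crossings.
The plan below uses exactly 9 crossings, so it is optimal:
1. Courier goes to the north bank with the paladin.  [the south bank: the elf, the goblin, the orc, the rogue | the north bank: the paladin]
2. Courier goes back to the south bank alone.  [the south bank: the elf, the goblin, the orc, the rogue | the north bank: the paladin]
3. Courier goes to the north bank with the orc.  [the south bank: the elf, the goblin, the rogue | the north bank: the orc, the paladin]
4. Courier goes back to the south bank alone.  [the south bank: the elf, the goblin, the rogue | the north bank: the orc, the paladin]
5. Courier goes to the north bank with the goblin.  [the south bank: the elf, the rogue | the north bank: the goblin, the orc, the paladin]
6. Courier goes back to the south bank alone.  [the south bank: the elf, the rogue | the north bank: the goblin, the orc, the paladin]
7. Courier goes to the north bank with the elf.  [the south bank: the rogue | the north bank: the elf, the goblin, the orc, the paladin]
8. Courier goes back to the south bank alone.  [the south bank: the rogue | the north bank: the elf, the goblin, the orc, the paladin]
9. Courier goes to the north bank with the rogue.  [the south bank: — | the north bank: the elf, the goblin, the orc, the paladin, the rogue]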